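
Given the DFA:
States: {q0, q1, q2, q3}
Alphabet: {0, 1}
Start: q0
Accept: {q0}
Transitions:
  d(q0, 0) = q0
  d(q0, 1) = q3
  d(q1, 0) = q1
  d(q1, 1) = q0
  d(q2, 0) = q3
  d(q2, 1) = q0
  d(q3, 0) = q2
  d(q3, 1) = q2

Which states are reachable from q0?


BFS from q0:
  layer 0: {q0}
  layer 1: {q3}
  layer 2: {q2}

{q0, q2, q3}


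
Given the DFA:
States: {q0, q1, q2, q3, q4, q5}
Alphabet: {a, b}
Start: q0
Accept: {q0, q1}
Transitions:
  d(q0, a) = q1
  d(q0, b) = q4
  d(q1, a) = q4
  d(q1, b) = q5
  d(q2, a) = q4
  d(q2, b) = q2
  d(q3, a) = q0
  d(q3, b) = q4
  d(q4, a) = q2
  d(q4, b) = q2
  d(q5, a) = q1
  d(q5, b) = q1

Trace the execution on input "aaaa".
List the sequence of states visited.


Input: aaaa
d(q0, a) = q1
d(q1, a) = q4
d(q4, a) = q2
d(q2, a) = q4


q0 -> q1 -> q4 -> q2 -> q4


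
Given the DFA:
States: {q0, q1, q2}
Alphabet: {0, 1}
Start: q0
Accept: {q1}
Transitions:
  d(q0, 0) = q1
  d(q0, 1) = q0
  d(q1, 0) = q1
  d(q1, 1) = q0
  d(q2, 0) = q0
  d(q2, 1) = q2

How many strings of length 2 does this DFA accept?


Enumerating all length-2 strings:
  "00" -> q1 [accept]
  "01" -> q0 [reject]
  "10" -> q1 [accept]
  "11" -> q0 [reject]

2 out of 4


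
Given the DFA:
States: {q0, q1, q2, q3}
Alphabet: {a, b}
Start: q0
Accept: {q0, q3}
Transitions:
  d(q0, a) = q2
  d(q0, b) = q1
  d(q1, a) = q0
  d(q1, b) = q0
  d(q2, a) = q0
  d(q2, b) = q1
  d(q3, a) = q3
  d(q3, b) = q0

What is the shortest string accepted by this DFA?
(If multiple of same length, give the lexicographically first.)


BFS by string length (lex-first path to each state shown):
  len 0: q0<-""
Found accept state at length 0.

"" (empty string)


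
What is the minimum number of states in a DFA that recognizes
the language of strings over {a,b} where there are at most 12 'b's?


States: count = 0, 1, ..., 12 (all accepting; 13 states), plus a dead state for count > 12.
Total: 13 + 1 = 14.

14


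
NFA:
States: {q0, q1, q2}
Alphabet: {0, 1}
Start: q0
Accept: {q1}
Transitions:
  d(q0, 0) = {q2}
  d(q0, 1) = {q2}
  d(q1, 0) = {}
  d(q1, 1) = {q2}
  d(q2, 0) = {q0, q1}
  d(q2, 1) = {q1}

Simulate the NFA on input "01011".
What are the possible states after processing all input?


Start: {q0}
  --0--> {q2}
  --1--> {q1}
  --0--> {}
  --1--> {}
  --1--> {}

{} (empty set, no valid transitions)


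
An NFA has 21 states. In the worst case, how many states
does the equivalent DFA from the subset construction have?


Subset construction: one DFA state per subset of NFA states.
2^21 = 2097152

2097152


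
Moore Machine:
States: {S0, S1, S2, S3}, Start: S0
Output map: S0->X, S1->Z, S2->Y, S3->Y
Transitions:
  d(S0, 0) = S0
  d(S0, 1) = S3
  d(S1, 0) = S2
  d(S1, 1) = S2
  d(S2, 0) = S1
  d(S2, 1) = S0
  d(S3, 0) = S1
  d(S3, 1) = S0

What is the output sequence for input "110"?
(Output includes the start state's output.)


Start: S0 (output X)
  --1--> S3 (output Y)
  --1--> S0 (output X)
  --0--> S0 (output X)

"XYXX"


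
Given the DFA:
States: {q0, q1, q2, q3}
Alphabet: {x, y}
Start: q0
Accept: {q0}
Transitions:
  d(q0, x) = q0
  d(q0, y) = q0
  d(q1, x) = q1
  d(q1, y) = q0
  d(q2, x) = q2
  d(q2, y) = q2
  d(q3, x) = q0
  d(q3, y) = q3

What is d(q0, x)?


Looking up transition d(q0, x)

q0


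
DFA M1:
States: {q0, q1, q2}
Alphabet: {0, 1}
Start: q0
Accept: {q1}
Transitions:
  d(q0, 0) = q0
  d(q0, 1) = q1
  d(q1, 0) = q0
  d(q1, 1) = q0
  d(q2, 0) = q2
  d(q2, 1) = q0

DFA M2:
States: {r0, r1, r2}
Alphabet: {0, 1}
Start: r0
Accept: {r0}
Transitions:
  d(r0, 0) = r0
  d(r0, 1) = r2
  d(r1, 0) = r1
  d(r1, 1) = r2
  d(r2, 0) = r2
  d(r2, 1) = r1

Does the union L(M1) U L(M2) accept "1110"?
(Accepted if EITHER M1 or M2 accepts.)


M1: final=q0 accepted=False
M2: final=r2 accepted=False

No, union rejects (neither accepts)


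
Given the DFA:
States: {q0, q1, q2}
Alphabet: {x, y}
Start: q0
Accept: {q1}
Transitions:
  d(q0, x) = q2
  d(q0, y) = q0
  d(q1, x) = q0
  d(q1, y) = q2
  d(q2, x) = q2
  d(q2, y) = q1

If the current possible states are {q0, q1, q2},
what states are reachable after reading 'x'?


Apply transition on 'x' from each current state:
  d(q0, x) = q2
  d(q1, x) = q0
  d(q2, x) = q2

{q0, q2}


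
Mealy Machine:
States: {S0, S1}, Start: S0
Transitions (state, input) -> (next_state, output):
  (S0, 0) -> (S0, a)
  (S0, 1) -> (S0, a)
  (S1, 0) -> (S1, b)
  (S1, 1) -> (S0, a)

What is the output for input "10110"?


Step-by-step:
  (S0, 1) -> (S0, a)
  (S0, 0) -> (S0, a)
  (S0, 1) -> (S0, a)
  (S0, 1) -> (S0, a)
  (S0, 0) -> (S0, a)

"aaaaa"


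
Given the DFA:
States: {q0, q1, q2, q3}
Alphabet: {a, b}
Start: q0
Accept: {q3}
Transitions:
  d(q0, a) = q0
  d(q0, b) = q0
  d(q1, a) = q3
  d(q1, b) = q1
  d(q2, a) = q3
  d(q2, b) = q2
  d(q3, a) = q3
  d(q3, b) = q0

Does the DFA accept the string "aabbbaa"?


Trace: q0 -> q0 -> q0 -> q0 -> q0 -> q0 -> q0 -> q0
Final state: q0
Accept states: {q3}

No, rejected (final state q0 is not an accept state)


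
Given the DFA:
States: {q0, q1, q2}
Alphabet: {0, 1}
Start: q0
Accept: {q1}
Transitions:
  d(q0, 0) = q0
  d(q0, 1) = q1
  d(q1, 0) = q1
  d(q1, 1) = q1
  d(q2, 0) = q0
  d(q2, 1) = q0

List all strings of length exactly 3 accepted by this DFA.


All strings of length 3: 8 total
Accepted: 7

"001", "010", "011", "100", "101", "110", "111"


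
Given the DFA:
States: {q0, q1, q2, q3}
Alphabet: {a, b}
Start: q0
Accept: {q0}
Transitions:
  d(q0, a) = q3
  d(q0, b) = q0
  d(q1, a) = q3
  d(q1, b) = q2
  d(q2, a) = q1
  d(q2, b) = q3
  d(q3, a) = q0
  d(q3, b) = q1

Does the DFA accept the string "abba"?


Trace: q0 -> q3 -> q1 -> q2 -> q1
Final state: q1
Accept states: {q0}

No, rejected (final state q1 is not an accept state)


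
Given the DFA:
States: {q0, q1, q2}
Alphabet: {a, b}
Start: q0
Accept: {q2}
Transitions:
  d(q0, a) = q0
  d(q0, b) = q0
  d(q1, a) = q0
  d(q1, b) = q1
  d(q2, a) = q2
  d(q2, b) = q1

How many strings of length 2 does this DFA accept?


Enumerating all length-2 strings:
  "aa" -> q0 [reject]
  "ab" -> q0 [reject]
  "ba" -> q0 [reject]
  "bb" -> q0 [reject]

0 out of 4


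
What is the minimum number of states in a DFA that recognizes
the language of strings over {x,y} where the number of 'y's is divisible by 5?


States track (count of 'y') mod 5.
Need 5 states: one per remainder 0..4; accept = remainder 0.

5


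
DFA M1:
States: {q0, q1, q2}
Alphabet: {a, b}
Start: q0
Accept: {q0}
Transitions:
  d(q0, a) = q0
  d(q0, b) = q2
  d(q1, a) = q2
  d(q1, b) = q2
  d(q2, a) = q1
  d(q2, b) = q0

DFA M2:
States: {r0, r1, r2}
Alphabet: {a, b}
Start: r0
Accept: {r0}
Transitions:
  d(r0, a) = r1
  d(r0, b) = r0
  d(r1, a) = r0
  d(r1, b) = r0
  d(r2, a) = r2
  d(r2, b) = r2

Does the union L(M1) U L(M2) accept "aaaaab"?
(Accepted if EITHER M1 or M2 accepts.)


M1: final=q2 accepted=False
M2: final=r0 accepted=True

Yes, union accepts


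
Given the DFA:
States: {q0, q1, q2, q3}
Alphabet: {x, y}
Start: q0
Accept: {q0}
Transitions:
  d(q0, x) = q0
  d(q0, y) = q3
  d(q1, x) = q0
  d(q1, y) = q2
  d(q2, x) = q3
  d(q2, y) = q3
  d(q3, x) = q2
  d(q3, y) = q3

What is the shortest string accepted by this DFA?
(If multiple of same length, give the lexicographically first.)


BFS by string length (lex-first path to each state shown):
  len 0: q0<-""
Found accept state at length 0.

"" (empty string)


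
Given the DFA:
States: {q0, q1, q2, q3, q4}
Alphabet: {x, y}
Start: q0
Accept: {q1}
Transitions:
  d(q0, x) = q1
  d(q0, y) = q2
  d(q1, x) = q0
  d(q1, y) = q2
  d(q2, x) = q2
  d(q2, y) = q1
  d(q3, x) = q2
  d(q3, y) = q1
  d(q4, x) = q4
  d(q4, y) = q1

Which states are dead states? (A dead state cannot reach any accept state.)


Forward reachability from each state:
  q0 -> reaches accept state q1 (live)
  q1 -> reaches accept state q1 (live)
  q2 -> reaches accept state q1 (live)
  q3 -> reaches accept state q1 (live)
  q4 -> reaches accept state q1 (live)

None (all states can reach an accept state)


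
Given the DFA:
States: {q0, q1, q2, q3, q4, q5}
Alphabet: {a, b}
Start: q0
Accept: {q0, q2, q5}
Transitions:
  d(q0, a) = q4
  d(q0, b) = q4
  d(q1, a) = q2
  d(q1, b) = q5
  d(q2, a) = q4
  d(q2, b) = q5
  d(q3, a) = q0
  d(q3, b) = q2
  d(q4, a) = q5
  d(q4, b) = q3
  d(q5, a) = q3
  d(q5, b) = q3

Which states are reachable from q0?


BFS from q0:
  layer 0: {q0}
  layer 1: {q4}
  layer 2: {q3, q5}
  layer 3: {q2}

{q0, q2, q3, q4, q5}


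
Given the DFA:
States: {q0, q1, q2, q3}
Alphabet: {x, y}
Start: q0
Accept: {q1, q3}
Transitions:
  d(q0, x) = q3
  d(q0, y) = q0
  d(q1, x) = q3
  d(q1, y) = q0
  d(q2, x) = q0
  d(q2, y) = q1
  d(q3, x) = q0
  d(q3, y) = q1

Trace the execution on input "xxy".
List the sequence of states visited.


Input: xxy
d(q0, x) = q3
d(q3, x) = q0
d(q0, y) = q0


q0 -> q3 -> q0 -> q0


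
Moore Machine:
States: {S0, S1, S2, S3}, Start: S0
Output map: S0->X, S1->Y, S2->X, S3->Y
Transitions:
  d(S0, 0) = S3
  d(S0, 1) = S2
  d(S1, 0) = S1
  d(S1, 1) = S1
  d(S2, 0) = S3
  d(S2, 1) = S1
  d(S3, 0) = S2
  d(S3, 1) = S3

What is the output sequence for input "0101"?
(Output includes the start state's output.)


Start: S0 (output X)
  --0--> S3 (output Y)
  --1--> S3 (output Y)
  --0--> S2 (output X)
  --1--> S1 (output Y)

"XYYXY"


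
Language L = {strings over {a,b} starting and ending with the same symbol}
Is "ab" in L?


first = 'a', last = 'b'

No, "ab" is not in L


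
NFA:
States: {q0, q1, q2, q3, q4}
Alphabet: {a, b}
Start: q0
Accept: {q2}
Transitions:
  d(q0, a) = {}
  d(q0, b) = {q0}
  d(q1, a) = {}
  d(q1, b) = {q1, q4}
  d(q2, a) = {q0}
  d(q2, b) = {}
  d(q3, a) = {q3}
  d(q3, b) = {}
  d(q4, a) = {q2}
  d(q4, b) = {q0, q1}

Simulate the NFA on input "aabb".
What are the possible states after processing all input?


Start: {q0}
  --a--> {}
  --a--> {}
  --b--> {}
  --b--> {}

{} (empty set, no valid transitions)


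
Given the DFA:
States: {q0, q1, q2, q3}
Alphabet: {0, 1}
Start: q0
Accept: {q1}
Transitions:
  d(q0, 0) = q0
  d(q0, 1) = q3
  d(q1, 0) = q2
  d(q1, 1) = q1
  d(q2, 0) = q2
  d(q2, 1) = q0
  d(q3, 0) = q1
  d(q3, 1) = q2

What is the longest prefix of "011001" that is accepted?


Run the DFA, marking each prefix where the state is accepting:
  "" -> q0 [reject]
  "0" -> q0 [reject]
  "01" -> q3 [reject]
  "011" -> q2 [reject]
  "0110" -> q2 [reject]
  "01100" -> q2 [reject]
  "011001" -> q0 [reject]

No prefix is accepted


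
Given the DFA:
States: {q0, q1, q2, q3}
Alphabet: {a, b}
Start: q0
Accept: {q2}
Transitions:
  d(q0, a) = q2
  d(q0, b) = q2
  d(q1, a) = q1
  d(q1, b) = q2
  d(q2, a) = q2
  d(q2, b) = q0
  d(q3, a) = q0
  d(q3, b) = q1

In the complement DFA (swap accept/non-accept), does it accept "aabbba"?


Trace: q0 -> q2 -> q2 -> q0 -> q2 -> q0 -> q2
Final: q2
Original accept: {q2}
Complement: q2 is in original accept

No, complement rejects (original accepts)


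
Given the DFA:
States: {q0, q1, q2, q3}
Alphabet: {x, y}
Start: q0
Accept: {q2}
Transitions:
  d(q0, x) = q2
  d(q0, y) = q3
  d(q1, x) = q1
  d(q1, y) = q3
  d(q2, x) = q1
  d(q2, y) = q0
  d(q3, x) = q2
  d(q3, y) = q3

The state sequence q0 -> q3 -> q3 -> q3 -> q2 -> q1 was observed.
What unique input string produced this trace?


Trace back each transition to find the symbol:
  q0 --[y]--> q3
  q3 --[y]--> q3
  q3 --[y]--> q3
  q3 --[x]--> q2
  q2 --[x]--> q1

"yyyxx"


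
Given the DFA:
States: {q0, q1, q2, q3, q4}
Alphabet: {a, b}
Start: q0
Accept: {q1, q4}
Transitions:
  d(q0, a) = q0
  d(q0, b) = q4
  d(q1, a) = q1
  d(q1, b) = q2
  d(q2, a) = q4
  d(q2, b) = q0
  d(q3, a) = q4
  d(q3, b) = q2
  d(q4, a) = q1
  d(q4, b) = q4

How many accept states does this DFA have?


Accept states listed: {q1, q4}
Counting: q1(1) q4(2)

2


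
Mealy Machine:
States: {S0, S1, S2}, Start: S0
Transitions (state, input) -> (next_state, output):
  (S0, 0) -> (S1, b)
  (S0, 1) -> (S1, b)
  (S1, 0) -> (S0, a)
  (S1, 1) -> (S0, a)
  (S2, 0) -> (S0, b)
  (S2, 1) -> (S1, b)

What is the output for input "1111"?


Step-by-step:
  (S0, 1) -> (S1, b)
  (S1, 1) -> (S0, a)
  (S0, 1) -> (S1, b)
  (S1, 1) -> (S0, a)

"baba"


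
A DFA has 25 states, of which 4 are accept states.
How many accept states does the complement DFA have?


Complement swaps accept and non-accept states.
25 - 4 = 21

21


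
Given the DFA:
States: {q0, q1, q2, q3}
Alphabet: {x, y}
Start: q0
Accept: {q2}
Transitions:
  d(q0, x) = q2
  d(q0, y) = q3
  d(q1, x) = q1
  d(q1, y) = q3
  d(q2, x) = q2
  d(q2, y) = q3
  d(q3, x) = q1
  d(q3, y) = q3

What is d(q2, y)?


Looking up transition d(q2, y)

q3


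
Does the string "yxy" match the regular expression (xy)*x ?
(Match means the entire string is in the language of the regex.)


|string| = 3; first = 'y'; last = 'y'

No, "yxy" does not match (xy)*x


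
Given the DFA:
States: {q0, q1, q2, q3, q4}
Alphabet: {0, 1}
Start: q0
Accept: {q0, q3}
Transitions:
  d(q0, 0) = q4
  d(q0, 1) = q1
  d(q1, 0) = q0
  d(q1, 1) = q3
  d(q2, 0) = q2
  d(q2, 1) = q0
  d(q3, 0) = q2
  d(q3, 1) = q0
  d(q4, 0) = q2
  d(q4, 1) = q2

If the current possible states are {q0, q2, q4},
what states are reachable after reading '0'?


Apply transition on '0' from each current state:
  d(q0, 0) = q4
  d(q2, 0) = q2
  d(q4, 0) = q2

{q2, q4}


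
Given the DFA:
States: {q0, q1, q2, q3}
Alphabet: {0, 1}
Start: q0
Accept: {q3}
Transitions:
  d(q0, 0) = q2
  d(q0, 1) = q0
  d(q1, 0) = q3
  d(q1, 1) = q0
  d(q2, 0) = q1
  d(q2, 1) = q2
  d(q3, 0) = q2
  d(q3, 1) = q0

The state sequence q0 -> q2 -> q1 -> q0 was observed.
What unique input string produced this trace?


Trace back each transition to find the symbol:
  q0 --[0]--> q2
  q2 --[0]--> q1
  q1 --[1]--> q0

"001"


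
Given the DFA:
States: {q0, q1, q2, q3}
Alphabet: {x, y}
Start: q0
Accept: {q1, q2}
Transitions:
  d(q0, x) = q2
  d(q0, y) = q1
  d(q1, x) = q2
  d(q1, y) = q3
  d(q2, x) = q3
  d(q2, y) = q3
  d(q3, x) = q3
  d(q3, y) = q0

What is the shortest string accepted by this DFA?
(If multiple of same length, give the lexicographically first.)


BFS by string length (lex-first path to each state shown):
  len 0: q0<-""
  len 1: q1<-"y", q2<-"x"
Found accept state at length 1.

"x"


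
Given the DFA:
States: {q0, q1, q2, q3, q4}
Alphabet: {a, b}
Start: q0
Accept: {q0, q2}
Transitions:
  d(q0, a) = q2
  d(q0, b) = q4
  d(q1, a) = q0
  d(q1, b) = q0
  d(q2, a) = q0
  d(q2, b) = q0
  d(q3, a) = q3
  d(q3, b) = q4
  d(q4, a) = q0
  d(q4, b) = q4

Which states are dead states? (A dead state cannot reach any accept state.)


Forward reachability from each state:
  q0 -> reaches accept state q0 (live)
  q1 -> reaches accept state q0 (live)
  q2 -> reaches accept state q0 (live)
  q3 -> reaches accept state q0 (live)
  q4 -> reaches accept state q0 (live)

None (all states can reach an accept state)


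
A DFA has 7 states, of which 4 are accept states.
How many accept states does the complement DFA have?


Complement swaps accept and non-accept states.
7 - 4 = 3

3


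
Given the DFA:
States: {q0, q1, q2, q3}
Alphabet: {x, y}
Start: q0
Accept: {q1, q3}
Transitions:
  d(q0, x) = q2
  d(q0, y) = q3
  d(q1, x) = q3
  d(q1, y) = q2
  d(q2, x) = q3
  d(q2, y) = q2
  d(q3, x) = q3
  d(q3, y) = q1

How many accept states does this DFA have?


Accept states listed: {q1, q3}
Counting: q1(1) q3(2)

2


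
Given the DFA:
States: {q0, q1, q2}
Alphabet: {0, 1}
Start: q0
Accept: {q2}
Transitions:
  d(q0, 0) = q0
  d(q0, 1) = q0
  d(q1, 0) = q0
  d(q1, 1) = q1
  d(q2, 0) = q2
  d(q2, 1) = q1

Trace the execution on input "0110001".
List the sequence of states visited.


Input: 0110001
d(q0, 0) = q0
d(q0, 1) = q0
d(q0, 1) = q0
d(q0, 0) = q0
d(q0, 0) = q0
d(q0, 0) = q0
d(q0, 1) = q0


q0 -> q0 -> q0 -> q0 -> q0 -> q0 -> q0 -> q0


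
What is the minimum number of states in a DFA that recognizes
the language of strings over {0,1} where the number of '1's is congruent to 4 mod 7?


States track (count of '1') mod 7.
Need 7 states: one per remainder 0..6; accept = remainder 4.

7


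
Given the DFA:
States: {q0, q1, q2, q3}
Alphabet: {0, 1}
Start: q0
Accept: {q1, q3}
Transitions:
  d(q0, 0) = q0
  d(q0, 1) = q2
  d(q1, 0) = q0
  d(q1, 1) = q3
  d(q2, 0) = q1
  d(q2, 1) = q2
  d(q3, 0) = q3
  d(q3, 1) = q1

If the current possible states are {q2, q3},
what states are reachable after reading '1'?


Apply transition on '1' from each current state:
  d(q2, 1) = q2
  d(q3, 1) = q1

{q1, q2}


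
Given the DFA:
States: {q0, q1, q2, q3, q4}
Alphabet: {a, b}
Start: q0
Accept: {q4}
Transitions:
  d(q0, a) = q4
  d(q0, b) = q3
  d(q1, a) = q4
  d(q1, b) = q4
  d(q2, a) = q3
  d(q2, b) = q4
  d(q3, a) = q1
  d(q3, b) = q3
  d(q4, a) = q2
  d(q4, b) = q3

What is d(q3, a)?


Looking up transition d(q3, a)

q1


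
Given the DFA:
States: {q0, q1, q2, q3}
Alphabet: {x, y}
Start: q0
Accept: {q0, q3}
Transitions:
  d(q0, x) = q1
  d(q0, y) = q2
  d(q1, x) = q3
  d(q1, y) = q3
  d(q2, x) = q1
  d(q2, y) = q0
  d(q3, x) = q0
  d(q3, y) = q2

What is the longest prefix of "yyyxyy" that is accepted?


Run the DFA, marking each prefix where the state is accepting:
  "" -> q0 [accept]
  "y" -> q2 [reject]
  "yy" -> q0 [accept]
  "yyy" -> q2 [reject]
  "yyyx" -> q1 [reject]
  "yyyxy" -> q3 [accept]
  "yyyxyy" -> q2 [reject]

"yyyxy"


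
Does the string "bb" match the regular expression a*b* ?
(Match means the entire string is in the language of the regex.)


|string| = 2; first = 'b'; last = 'b'

Yes, "bb" matches a*b*


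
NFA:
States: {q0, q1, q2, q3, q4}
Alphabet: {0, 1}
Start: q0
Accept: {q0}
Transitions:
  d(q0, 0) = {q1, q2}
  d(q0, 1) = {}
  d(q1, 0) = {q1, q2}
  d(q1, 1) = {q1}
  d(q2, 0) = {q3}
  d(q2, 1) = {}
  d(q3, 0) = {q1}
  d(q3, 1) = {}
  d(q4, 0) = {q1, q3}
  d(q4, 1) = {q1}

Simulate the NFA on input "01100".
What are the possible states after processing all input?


Start: {q0}
  --0--> {q1, q2}
  --1--> {q1}
  --1--> {q1}
  --0--> {q1, q2}
  --0--> {q1, q2, q3}

{q1, q2, q3}


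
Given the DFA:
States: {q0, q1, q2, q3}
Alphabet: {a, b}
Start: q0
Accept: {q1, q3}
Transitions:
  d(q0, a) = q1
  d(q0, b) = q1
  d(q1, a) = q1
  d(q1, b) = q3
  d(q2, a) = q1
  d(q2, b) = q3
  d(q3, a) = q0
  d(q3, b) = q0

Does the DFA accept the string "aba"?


Trace: q0 -> q1 -> q3 -> q0
Final state: q0
Accept states: {q1, q3}

No, rejected (final state q0 is not an accept state)


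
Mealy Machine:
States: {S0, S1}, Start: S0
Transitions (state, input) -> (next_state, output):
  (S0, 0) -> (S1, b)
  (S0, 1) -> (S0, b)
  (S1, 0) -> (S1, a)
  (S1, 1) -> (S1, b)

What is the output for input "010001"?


Step-by-step:
  (S0, 0) -> (S1, b)
  (S1, 1) -> (S1, b)
  (S1, 0) -> (S1, a)
  (S1, 0) -> (S1, a)
  (S1, 0) -> (S1, a)
  (S1, 1) -> (S1, b)

"bbaaab"


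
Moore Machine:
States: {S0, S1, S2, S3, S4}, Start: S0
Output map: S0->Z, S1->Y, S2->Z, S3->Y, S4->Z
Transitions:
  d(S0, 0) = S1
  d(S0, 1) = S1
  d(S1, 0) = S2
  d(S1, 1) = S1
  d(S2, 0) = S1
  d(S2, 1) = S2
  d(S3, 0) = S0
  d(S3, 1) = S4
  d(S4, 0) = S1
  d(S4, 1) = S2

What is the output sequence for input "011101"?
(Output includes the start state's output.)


Start: S0 (output Z)
  --0--> S1 (output Y)
  --1--> S1 (output Y)
  --1--> S1 (output Y)
  --1--> S1 (output Y)
  --0--> S2 (output Z)
  --1--> S2 (output Z)

"ZYYYYZZ"


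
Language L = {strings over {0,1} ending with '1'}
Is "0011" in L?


last symbol = '1'

Yes, "0011" is in L


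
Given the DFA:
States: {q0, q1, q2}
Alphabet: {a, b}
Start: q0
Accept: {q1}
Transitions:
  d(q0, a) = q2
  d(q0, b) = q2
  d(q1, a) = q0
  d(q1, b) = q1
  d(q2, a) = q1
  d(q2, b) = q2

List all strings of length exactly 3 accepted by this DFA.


All strings of length 3: 8 total
Accepted: 4

"aab", "aba", "bab", "bba"


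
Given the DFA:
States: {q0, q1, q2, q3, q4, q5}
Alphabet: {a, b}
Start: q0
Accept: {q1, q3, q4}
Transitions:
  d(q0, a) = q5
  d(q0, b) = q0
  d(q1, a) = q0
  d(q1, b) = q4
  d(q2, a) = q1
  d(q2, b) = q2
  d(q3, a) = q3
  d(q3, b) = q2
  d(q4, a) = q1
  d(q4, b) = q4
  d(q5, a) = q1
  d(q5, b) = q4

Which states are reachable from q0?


BFS from q0:
  layer 0: {q0}
  layer 1: {q5}
  layer 2: {q1, q4}

{q0, q1, q4, q5}


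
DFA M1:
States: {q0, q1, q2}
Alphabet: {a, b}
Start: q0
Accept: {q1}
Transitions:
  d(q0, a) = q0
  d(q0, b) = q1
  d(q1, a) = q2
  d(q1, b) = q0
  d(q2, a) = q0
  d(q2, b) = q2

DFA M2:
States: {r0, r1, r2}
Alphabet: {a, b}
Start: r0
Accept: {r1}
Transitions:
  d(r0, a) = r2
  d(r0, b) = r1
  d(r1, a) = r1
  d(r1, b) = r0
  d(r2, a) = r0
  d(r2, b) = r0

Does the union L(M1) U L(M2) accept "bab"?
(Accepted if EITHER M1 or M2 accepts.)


M1: final=q2 accepted=False
M2: final=r0 accepted=False

No, union rejects (neither accepts)


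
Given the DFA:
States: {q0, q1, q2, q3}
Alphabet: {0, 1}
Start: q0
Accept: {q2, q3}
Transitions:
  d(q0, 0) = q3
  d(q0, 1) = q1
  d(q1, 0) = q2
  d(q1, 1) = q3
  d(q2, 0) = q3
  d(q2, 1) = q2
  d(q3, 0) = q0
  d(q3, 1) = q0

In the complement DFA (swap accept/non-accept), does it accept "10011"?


Trace: q0 -> q1 -> q2 -> q3 -> q0 -> q1
Final: q1
Original accept: {q2, q3}
Complement: q1 is not in original accept

Yes, complement accepts (original rejects)


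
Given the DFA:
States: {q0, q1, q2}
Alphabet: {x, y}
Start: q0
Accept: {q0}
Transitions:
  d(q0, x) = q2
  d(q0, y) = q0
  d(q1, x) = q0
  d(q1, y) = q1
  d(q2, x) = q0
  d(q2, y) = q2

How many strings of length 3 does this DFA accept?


Enumerating all length-3 strings:
  "xxx" -> q2 [reject]
  "xxy" -> q0 [accept]
  "xyx" -> q0 [accept]
  "xyy" -> q2 [reject]
  "yxx" -> q0 [accept]
  "yxy" -> q2 [reject]
  "yyx" -> q2 [reject]
  "yyy" -> q0 [accept]

4 out of 8


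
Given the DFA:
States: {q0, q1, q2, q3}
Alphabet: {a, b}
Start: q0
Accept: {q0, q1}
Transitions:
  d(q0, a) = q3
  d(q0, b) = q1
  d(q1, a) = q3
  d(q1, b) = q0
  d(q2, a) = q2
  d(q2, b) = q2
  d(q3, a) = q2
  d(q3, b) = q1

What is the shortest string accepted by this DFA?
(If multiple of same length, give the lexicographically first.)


BFS by string length (lex-first path to each state shown):
  len 0: q0<-""
Found accept state at length 0.

"" (empty string)


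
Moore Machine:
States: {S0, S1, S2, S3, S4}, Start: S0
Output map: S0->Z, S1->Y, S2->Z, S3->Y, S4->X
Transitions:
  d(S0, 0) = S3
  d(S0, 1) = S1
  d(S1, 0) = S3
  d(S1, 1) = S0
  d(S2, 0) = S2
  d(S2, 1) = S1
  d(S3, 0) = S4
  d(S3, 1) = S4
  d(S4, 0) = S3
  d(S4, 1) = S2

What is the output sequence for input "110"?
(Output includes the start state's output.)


Start: S0 (output Z)
  --1--> S1 (output Y)
  --1--> S0 (output Z)
  --0--> S3 (output Y)

"ZYZY"


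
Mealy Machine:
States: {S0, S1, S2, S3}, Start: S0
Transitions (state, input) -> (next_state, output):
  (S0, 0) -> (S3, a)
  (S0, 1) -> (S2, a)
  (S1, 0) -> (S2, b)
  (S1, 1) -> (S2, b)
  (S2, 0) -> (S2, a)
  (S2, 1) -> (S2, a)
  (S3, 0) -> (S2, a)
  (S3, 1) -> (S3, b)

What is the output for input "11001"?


Step-by-step:
  (S0, 1) -> (S2, a)
  (S2, 1) -> (S2, a)
  (S2, 0) -> (S2, a)
  (S2, 0) -> (S2, a)
  (S2, 1) -> (S2, a)

"aaaaa"


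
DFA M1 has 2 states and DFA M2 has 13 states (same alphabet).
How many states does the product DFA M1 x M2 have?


Product construction pairs every M1 state with every M2 state.
2 * 13 = 26

26


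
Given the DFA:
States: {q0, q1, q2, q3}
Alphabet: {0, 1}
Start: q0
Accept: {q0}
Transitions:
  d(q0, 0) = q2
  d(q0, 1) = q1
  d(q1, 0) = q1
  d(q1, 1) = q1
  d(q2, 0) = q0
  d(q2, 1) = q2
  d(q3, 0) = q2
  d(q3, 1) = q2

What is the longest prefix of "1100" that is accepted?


Run the DFA, marking each prefix where the state is accepting:
  "" -> q0 [accept]
  "1" -> q1 [reject]
  "11" -> q1 [reject]
  "110" -> q1 [reject]
  "1100" -> q1 [reject]

""


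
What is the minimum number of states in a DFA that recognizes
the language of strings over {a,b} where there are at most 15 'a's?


States: count = 0, 1, ..., 15 (all accepting; 16 states), plus a dead state for count > 15.
Total: 16 + 1 = 17.

17


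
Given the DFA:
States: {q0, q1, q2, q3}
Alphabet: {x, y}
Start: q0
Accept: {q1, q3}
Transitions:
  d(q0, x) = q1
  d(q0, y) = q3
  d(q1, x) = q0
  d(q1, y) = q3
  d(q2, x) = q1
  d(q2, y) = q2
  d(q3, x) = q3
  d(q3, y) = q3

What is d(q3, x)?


Looking up transition d(q3, x)

q3


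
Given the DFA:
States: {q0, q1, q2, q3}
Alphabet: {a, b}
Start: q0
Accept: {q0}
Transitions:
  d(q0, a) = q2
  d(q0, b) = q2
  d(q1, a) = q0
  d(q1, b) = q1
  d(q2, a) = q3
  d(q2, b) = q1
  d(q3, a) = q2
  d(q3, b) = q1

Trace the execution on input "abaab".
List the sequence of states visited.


Input: abaab
d(q0, a) = q2
d(q2, b) = q1
d(q1, a) = q0
d(q0, a) = q2
d(q2, b) = q1


q0 -> q2 -> q1 -> q0 -> q2 -> q1


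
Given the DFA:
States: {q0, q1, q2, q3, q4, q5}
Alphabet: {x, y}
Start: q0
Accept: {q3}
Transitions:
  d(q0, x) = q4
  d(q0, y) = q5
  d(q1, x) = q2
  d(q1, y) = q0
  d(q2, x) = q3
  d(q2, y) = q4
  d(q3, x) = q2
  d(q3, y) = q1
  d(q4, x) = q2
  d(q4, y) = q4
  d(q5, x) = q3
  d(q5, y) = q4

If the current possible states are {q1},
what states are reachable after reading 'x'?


Apply transition on 'x' from each current state:
  d(q1, x) = q2

{q2}


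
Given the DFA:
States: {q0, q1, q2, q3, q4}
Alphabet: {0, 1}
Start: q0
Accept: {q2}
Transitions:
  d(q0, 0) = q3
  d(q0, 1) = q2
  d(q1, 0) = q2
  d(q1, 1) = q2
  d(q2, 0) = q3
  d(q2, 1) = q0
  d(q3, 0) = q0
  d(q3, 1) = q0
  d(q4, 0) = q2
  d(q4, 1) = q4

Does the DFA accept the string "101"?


Trace: q0 -> q2 -> q3 -> q0
Final state: q0
Accept states: {q2}

No, rejected (final state q0 is not an accept state)


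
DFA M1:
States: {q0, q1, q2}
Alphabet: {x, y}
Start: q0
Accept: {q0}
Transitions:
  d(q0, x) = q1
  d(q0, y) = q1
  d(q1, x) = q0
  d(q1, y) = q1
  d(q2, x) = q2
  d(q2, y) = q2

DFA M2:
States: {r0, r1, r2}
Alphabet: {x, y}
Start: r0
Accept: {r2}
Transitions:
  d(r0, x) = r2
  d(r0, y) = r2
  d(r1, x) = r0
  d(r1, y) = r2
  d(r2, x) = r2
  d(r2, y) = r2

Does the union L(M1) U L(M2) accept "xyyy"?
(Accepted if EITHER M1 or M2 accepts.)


M1: final=q1 accepted=False
M2: final=r2 accepted=True

Yes, union accepts


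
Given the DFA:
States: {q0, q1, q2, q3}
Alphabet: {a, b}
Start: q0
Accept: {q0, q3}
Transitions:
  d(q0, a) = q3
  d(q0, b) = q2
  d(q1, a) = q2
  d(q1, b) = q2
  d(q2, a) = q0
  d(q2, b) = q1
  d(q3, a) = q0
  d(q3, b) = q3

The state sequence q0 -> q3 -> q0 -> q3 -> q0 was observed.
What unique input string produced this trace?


Trace back each transition to find the symbol:
  q0 --[a]--> q3
  q3 --[a]--> q0
  q0 --[a]--> q3
  q3 --[a]--> q0

"aaaa"


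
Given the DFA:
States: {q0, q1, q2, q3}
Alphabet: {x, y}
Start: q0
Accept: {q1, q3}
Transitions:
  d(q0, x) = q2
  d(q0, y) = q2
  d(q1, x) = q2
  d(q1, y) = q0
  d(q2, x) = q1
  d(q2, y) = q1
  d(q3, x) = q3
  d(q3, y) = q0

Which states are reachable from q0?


BFS from q0:
  layer 0: {q0}
  layer 1: {q2}
  layer 2: {q1}

{q0, q1, q2}


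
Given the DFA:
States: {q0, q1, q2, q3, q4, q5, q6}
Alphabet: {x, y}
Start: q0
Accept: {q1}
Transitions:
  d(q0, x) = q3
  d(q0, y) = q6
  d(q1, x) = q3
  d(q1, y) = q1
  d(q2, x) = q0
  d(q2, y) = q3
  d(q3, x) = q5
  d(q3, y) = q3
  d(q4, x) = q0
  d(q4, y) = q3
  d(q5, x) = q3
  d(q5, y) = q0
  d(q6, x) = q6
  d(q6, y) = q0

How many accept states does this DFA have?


Accept states listed: {q1}
Counting: q1(1)

1


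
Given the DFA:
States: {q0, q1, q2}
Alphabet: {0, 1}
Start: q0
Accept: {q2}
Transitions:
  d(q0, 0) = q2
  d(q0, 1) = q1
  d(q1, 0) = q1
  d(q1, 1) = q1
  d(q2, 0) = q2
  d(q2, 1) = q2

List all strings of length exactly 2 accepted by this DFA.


All strings of length 2: 4 total
Accepted: 2

"00", "01"


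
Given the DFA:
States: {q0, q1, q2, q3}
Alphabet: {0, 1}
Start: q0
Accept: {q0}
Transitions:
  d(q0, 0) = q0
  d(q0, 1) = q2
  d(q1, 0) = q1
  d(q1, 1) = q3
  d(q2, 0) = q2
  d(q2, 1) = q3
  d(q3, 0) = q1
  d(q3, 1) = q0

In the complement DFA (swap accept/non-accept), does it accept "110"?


Trace: q0 -> q2 -> q3 -> q1
Final: q1
Original accept: {q0}
Complement: q1 is not in original accept

Yes, complement accepts (original rejects)


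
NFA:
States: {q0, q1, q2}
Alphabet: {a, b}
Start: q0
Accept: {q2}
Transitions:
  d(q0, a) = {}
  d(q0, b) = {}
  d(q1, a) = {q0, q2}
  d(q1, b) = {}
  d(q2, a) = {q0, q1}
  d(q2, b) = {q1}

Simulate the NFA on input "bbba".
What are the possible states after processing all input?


Start: {q0}
  --b--> {}
  --b--> {}
  --b--> {}
  --a--> {}

{} (empty set, no valid transitions)


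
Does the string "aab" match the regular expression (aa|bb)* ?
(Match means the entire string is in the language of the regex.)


|string| = 3; first = 'a'; last = 'b'

No, "aab" does not match (aa|bb)*


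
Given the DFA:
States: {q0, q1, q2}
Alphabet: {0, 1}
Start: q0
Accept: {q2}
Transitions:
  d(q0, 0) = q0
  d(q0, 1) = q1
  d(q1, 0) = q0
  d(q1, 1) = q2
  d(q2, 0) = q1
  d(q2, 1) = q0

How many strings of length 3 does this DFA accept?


Enumerating all length-3 strings:
  "000" -> q0 [reject]
  "001" -> q1 [reject]
  "010" -> q0 [reject]
  "011" -> q2 [accept]
  "100" -> q0 [reject]
  "101" -> q1 [reject]
  "110" -> q1 [reject]
  "111" -> q0 [reject]

1 out of 8


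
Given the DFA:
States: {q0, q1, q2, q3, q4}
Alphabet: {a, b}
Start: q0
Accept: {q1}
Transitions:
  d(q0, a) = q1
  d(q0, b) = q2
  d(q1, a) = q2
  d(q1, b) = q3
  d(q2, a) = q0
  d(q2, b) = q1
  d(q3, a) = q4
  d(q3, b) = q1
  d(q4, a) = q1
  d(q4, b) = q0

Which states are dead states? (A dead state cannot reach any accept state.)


Forward reachability from each state:
  q0 -> reaches accept state q1 (live)
  q1 -> reaches accept state q1 (live)
  q2 -> reaches accept state q1 (live)
  q3 -> reaches accept state q1 (live)
  q4 -> reaches accept state q1 (live)

None (all states can reach an accept state)


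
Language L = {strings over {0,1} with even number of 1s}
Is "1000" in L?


count('1') = 1; 1 mod 2 = 1

No, "1000" is not in L


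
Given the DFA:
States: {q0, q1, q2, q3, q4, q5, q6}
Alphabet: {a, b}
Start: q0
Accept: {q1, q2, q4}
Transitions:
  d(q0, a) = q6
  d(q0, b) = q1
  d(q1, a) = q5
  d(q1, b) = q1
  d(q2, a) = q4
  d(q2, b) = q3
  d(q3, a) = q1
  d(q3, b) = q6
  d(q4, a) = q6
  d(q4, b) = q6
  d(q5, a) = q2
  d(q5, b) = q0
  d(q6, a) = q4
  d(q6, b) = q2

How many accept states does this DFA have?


Accept states listed: {q1, q2, q4}
Counting: q1(1) q2(2) q4(3)

3


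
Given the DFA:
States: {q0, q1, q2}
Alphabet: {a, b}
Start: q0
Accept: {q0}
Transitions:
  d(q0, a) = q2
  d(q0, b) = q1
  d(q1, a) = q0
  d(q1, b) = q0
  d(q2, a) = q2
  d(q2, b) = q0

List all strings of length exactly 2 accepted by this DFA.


All strings of length 2: 4 total
Accepted: 3

"ab", "ba", "bb"


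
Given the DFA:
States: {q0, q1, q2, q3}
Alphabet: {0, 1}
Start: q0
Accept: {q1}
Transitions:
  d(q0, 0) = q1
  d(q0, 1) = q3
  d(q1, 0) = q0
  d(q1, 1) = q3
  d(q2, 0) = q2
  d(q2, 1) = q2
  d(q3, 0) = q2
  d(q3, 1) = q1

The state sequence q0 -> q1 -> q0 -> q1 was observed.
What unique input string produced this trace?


Trace back each transition to find the symbol:
  q0 --[0]--> q1
  q1 --[0]--> q0
  q0 --[0]--> q1

"000"


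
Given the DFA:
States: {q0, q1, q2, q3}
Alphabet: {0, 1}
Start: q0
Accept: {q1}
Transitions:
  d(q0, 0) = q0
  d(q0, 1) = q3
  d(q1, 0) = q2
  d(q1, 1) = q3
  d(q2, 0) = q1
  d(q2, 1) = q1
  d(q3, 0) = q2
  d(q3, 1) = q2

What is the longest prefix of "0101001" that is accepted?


Run the DFA, marking each prefix where the state is accepting:
  "" -> q0 [reject]
  "0" -> q0 [reject]
  "01" -> q3 [reject]
  "010" -> q2 [reject]
  "0101" -> q1 [accept]
  "01010" -> q2 [reject]
  "010100" -> q1 [accept]
  "0101001" -> q3 [reject]

"010100"


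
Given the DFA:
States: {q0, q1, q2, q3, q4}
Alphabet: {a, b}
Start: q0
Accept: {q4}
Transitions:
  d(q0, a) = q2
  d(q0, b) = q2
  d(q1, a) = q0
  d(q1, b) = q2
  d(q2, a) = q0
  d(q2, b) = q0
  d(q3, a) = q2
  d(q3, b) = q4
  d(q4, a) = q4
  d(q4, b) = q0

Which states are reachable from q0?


BFS from q0:
  layer 0: {q0}
  layer 1: {q2}

{q0, q2}


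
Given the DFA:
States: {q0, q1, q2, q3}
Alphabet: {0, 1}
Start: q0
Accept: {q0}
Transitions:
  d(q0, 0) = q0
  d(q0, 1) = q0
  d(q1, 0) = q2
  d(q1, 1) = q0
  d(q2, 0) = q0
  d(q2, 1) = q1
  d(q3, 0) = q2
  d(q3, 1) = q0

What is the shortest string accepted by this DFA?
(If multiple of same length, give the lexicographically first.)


BFS by string length (lex-first path to each state shown):
  len 0: q0<-""
Found accept state at length 0.

"" (empty string)


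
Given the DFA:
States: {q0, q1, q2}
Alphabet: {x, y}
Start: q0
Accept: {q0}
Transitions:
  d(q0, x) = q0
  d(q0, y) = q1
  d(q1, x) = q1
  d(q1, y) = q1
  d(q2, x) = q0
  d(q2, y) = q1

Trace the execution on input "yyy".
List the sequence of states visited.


Input: yyy
d(q0, y) = q1
d(q1, y) = q1
d(q1, y) = q1


q0 -> q1 -> q1 -> q1


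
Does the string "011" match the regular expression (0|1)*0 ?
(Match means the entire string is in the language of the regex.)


|string| = 3; first = '0'; last = '1'

No, "011" does not match (0|1)*0


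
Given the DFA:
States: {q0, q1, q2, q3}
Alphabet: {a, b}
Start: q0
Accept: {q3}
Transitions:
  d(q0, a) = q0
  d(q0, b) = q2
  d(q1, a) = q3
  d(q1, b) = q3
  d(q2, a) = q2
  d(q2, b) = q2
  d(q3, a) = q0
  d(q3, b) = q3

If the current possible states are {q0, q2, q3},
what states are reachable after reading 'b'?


Apply transition on 'b' from each current state:
  d(q0, b) = q2
  d(q2, b) = q2
  d(q3, b) = q3

{q2, q3}


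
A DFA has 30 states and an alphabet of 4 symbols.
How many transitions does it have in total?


Each state has exactly one transition per symbol.
30 * 4 = 120

120


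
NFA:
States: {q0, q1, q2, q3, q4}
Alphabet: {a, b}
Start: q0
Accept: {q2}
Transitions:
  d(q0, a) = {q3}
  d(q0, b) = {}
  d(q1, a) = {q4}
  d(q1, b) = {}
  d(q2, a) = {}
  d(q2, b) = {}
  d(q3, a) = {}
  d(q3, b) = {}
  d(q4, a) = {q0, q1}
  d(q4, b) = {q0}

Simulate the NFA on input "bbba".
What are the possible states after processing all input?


Start: {q0}
  --b--> {}
  --b--> {}
  --b--> {}
  --a--> {}

{} (empty set, no valid transitions)


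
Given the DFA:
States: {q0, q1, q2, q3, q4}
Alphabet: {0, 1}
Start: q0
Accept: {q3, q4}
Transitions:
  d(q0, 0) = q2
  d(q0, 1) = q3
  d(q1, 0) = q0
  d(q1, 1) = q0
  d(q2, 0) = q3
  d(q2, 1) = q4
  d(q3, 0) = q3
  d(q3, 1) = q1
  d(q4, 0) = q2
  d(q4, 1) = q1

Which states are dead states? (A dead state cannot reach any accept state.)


Forward reachability from each state:
  q0 -> reaches accept state q3 (live)
  q1 -> reaches accept state q3 (live)
  q2 -> reaches accept state q3 (live)
  q3 -> reaches accept state q3 (live)
  q4 -> reaches accept state q3 (live)

None (all states can reach an accept state)


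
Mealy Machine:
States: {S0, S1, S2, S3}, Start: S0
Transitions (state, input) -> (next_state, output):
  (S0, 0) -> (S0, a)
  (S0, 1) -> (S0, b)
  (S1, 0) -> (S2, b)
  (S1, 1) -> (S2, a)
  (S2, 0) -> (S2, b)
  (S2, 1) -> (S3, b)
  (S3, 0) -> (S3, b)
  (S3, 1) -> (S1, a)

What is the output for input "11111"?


Step-by-step:
  (S0, 1) -> (S0, b)
  (S0, 1) -> (S0, b)
  (S0, 1) -> (S0, b)
  (S0, 1) -> (S0, b)
  (S0, 1) -> (S0, b)

"bbbbb"


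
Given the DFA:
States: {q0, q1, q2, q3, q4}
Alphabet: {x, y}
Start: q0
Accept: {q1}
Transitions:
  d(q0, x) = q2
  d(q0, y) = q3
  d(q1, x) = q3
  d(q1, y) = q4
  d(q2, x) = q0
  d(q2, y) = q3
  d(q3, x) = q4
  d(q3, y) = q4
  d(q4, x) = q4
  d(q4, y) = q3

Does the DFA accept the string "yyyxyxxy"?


Trace: q0 -> q3 -> q4 -> q3 -> q4 -> q3 -> q4 -> q4 -> q3
Final state: q3
Accept states: {q1}

No, rejected (final state q3 is not an accept state)


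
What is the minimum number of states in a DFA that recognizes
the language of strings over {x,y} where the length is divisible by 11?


States track (length) mod 11.
Need 11 states: one per remainder 0..10; accept = remainder 0.

11


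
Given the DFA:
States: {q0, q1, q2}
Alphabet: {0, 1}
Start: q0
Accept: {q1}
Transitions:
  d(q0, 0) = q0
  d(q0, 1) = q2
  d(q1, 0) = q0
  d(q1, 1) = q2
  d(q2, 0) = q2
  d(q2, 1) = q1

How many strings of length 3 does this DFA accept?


Enumerating all length-3 strings:
  "000" -> q0 [reject]
  "001" -> q2 [reject]
  "010" -> q2 [reject]
  "011" -> q1 [accept]
  "100" -> q2 [reject]
  "101" -> q1 [accept]
  "110" -> q0 [reject]
  "111" -> q2 [reject]

2 out of 8


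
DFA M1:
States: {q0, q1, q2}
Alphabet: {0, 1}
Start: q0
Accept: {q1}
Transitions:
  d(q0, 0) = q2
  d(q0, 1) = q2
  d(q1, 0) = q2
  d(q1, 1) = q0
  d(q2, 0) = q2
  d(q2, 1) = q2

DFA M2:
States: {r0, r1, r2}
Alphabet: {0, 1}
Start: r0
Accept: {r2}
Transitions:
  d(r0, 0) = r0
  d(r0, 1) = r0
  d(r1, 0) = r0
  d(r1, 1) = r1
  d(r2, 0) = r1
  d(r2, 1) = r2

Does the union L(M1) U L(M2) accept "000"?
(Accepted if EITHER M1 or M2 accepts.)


M1: final=q2 accepted=False
M2: final=r0 accepted=False

No, union rejects (neither accepts)


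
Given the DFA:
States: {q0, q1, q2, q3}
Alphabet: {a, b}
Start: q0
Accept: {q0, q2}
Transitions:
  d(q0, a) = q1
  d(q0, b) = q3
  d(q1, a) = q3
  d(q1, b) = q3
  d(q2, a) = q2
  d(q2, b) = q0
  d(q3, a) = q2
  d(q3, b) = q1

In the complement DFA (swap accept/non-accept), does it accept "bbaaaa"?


Trace: q0 -> q3 -> q1 -> q3 -> q2 -> q2 -> q2
Final: q2
Original accept: {q0, q2}
Complement: q2 is in original accept

No, complement rejects (original accepts)


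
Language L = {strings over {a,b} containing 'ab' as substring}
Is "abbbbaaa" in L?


'ab' occurs at index 0

Yes, "abbbbaaa" is in L


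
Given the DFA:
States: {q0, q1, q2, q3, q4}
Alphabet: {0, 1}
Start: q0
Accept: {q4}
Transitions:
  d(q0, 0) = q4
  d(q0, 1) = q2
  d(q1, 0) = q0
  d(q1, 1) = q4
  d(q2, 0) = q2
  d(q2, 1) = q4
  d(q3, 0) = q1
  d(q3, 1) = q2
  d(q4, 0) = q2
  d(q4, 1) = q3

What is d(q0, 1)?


Looking up transition d(q0, 1)

q2


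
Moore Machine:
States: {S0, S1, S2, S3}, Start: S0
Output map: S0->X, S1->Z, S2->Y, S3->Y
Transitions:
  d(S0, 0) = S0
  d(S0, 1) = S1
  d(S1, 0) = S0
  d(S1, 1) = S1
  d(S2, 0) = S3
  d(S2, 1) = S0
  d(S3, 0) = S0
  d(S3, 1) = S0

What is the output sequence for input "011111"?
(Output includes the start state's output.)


Start: S0 (output X)
  --0--> S0 (output X)
  --1--> S1 (output Z)
  --1--> S1 (output Z)
  --1--> S1 (output Z)
  --1--> S1 (output Z)
  --1--> S1 (output Z)

"XXZZZZZ"


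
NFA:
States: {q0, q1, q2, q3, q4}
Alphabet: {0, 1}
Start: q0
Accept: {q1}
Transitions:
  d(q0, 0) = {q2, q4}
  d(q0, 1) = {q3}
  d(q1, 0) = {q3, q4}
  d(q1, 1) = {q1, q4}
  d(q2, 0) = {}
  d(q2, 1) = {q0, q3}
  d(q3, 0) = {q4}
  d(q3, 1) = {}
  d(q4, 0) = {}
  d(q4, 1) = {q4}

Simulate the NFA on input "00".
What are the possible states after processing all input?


Start: {q0}
  --0--> {q2, q4}
  --0--> {}

{} (empty set, no valid transitions)


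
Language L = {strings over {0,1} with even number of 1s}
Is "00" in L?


count('1') = 0; 0 mod 2 = 0

Yes, "00" is in L


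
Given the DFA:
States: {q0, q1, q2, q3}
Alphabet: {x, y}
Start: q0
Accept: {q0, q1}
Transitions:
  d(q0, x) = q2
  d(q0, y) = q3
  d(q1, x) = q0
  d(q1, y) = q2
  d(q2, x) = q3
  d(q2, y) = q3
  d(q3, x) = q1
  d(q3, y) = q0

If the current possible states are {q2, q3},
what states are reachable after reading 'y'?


Apply transition on 'y' from each current state:
  d(q2, y) = q3
  d(q3, y) = q0

{q0, q3}


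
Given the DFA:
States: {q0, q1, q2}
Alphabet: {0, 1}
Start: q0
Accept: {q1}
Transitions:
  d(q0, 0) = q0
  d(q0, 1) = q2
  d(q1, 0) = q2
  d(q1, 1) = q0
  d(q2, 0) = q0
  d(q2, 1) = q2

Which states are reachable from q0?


BFS from q0:
  layer 0: {q0}
  layer 1: {q2}

{q0, q2}


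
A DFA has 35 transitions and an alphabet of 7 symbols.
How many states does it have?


Each state has exactly one transition per symbol.
states = transitions / |alphabet| = 35 / 7 = 5

5


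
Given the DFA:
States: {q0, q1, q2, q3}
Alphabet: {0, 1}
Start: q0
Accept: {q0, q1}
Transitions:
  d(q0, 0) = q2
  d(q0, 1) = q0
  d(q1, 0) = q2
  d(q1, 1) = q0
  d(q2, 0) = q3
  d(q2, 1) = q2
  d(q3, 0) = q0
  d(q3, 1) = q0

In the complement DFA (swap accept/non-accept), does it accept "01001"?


Trace: q0 -> q2 -> q2 -> q3 -> q0 -> q0
Final: q0
Original accept: {q0, q1}
Complement: q0 is in original accept

No, complement rejects (original accepts)
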